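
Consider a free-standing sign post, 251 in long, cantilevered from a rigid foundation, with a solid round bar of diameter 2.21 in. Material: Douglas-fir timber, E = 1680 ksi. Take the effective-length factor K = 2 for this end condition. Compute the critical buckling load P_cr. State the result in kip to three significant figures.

P_cr ≈ 0.0770 kip

I = πd⁴/64 = π×2.21⁴/64 = 1.171 in⁴
Effective length L_e = K·L = 2 × 251 = 502.0 in
P_cr = π²EI / L_e² = π² × 1680×10³ × 1.171 / 502.0² = 77.04 lb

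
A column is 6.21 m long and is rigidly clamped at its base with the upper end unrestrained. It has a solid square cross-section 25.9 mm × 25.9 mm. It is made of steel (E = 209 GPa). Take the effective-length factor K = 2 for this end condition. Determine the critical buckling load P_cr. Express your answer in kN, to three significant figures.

I = a⁴/12 = 25.9⁴/12 = 3.750×10^4 mm⁴
I = 3.750×10^4 mm⁴ = 3.750×10^-8 m⁴
Effective length L_e = K·L = 2 × 6.21 = 12.42 m
P_cr = π²EI / L_e² = π² × 209×10⁹ × 3.750×10^-8 / 12.42² = 501.4 N

P_cr ≈ 0.501 kN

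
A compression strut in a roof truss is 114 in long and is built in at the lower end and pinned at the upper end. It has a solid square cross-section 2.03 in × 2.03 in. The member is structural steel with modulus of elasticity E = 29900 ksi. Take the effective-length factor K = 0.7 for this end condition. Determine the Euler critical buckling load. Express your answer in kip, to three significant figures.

I = a⁴/12 = 2.03⁴/12 = 1.415 in⁴
Effective length L_e = K·L = 0.7 × 114 = 79.80 in
P_cr = π²EI / L_e² = π² × 29900×10³ × 1.415 / 79.80² = 6.558×10^4 lb

P_cr ≈ 65.6 kip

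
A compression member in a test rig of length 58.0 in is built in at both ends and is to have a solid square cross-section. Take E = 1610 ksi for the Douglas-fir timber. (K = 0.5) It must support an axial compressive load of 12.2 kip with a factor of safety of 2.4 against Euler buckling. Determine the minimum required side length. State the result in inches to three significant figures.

a ≈ 2.08 in

Required P_cr = n·P = 2.4 × 12.2 = 29.28 kip
L_e = K·L = 0.5 × 58.0 = 29.00 in
Required I = P_cr·L_e²/(π²E) = 2.928×10^4 × 29.00² / (π² × 1.61×10^6) = 1.550 in⁴
Solid square: I = a⁴/12  ⇒  a = (12I)^(1/4) = (12×1.550)^(1/4) = 2.08 in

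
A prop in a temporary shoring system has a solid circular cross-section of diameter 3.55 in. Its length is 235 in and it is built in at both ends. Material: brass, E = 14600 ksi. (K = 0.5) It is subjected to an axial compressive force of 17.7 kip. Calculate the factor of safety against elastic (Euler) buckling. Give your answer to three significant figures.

I = πd⁴/64 = π×3.55⁴/64 = 7.796 in⁴
Effective length L_e = K·L = 0.5 × 235 = 117.5 in
P_cr = π²EI / L_e² = π² × 14600×10³ × 7.796 / 117.5² = 8.137×10^4 lb
Factor of safety n = P_cr / P = 81.369 / 17.7 = 4.60

n ≈ 4.60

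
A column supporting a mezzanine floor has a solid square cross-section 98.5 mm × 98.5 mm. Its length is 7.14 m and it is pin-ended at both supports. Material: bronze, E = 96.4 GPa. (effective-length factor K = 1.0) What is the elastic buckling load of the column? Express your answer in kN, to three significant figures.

I = a⁴/12 = 98.5⁴/12 = 7.844×10^6 mm⁴
I = 7.844×10^6 mm⁴ = 7.844×10^-6 m⁴
Effective length L_e = K·L = 1 × 7.14 = 7.140 m
P_cr = π²EI / L_e² = π² × 96.4×10⁹ × 7.844×10^-6 / 7.140² = 1.464×10^5 N

P_cr ≈ 146 kN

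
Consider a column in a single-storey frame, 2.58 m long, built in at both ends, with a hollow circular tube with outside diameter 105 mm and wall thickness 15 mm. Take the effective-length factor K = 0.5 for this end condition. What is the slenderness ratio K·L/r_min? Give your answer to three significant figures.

Inner diameter d_i = 105 − 2×15 = 75.00 mm
I = π(d_o⁴ − d_i⁴)/64 = π(105⁴ − 75.00⁴)/64 = 4.413×10^6 mm⁴
A = 4.241×10^3 mm²;  r_min = √(I/A) = √(4.413×10^6/4.241×10^3) = 32.26 mm
L_e = K·L = 0.5 × 2.58 m = 1.290 m = 1290.0 mm
λ = L_e / r_min = 1290.0 / 32.26 = 40.0

λ ≈ 40.0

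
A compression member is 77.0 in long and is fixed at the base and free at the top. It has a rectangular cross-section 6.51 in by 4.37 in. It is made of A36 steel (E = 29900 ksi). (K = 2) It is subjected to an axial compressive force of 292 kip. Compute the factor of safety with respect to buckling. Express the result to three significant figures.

n ≈ 1.93

Buckling occurs about the weak axis: I_min = h·b³/12 with b = 4.37 in (the shorter side).
I_min = 6.51×4.37³/12 = 45.27 in⁴
Effective length L_e = K·L = 2 × 77.0 = 154.0 in
P_cr = π²EI / L_e² = π² × 29900×10³ × 45.27 / 154.0² = 5.633×10^5 lb
Factor of safety n = P_cr / P = 563.34 / 292 = 1.93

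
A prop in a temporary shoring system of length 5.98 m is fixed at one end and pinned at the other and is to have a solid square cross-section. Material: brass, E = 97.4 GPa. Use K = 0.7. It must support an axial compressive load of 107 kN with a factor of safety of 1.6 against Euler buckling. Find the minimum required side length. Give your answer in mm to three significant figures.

Required P_cr = n·P = 1.6 × 107 = 171.2 kN
L_e = K·L = 0.7 × 5.98 = 4.186 m
Required I = P_cr·L_e²/(π²E) = 1.712×10^5 × 4.186² / (π² × 9.74×10^10) = 3.121×10^-6 m⁴
I_req = 3.121×10^6 mm⁴
Solid square: I = a⁴/12  ⇒  a = (12I)^(1/4) = (12×3.121×10^6)^(1/4) = 78.2 mm

a ≈ 78.2 mm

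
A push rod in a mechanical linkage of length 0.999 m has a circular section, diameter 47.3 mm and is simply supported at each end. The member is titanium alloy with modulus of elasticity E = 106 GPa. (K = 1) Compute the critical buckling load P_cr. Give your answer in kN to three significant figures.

I = πd⁴/64 = π×47.3⁴/64 = 2.457×10^5 mm⁴
I = 2.457×10^5 mm⁴ = 2.457×10^-7 m⁴
Effective length L_e = K·L = 1 × 0.999 = 0.9990 m
P_cr = π²EI / L_e² = π² × 106×10⁹ × 2.457×10^-7 / 0.9990² = 2.576×10^5 N

P_cr ≈ 258 kN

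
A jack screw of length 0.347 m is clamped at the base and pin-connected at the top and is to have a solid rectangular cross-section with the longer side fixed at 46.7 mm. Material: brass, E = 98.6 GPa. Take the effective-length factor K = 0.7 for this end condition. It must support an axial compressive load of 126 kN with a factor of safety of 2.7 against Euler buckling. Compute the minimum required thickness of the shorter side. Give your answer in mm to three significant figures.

Required P_cr = n·P = 2.7 × 126 = 340.2 kN
L_e = K·L = 0.7 × 0.347 = 0.2429 m
Required I = P_cr·L_e²/(π²E) = 3.402×10^5 × 0.2429² / (π² × 9.86×10^10) = 2.063×10^-8 m⁴
I_req = 2.063×10^4 mm⁴
Rectangle, weak axis: I_min = h·b³/12 with h = 46.7 mm fixed  ⇒  b = (12I/h)^(1/3) = 17.4 mm

b ≈ 17.4 mm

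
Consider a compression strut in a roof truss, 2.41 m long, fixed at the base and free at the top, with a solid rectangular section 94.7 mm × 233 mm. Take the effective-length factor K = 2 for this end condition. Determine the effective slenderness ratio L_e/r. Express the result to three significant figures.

λ ≈ 176

Buckling occurs about the weak axis: I_min = h·b³/12 with b = 94.7 mm (the shorter side).
I_min = 233×94.7³/12 = 1.649×10^7 mm⁴
A = 2.207×10^4 mm²;  r_min = √(I/A) = √(1.649×10^7/2.207×10^4) = 27.34 mm
L_e = K·L = 2 × 2.41 m = 4.820 m = 4820.0 mm
λ = L_e / r_min = 4820.0 / 27.34 = 176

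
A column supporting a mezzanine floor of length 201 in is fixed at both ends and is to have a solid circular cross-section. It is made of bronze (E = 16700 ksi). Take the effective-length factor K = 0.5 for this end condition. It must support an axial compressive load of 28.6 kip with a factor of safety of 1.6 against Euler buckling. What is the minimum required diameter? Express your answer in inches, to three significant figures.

Required P_cr = n·P = 1.6 × 28.6 = 45.76 kip
L_e = K·L = 0.5 × 201 = 100.5 in
Required I = P_cr·L_e²/(π²E) = 4.576×10^4 × 100.5² / (π² × 1.67×10^7) = 2.804 in⁴
Solid circle: I = πd⁴/64  ⇒  d = (64I/π)^(1/4) = (64×2.804/π)^(1/4) = 2.75 in

d ≈ 2.75 in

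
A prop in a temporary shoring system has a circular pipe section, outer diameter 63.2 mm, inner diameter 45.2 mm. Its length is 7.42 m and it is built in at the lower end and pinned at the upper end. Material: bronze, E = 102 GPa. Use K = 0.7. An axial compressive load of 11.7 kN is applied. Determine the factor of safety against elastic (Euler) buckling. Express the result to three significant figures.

d_o = 63.2 mm, d_i = 45.2 mm
I = π(d_o⁴ − d_i⁴)/64 = π(63.2⁴ − 45.20⁴)/64 = 5.782×10^5 mm⁴
I = 5.782×10^5 mm⁴ = 5.782×10^-7 m⁴
Effective length L_e = K·L = 0.7 × 7.42 = 5.194 m
P_cr = π²EI / L_e² = π² × 102×10⁹ × 5.782×10^-7 / 5.194² = 2.158×10^4 N
Factor of safety n = P_cr / P = 21.578 / 11.7 = 1.84

n ≈ 1.84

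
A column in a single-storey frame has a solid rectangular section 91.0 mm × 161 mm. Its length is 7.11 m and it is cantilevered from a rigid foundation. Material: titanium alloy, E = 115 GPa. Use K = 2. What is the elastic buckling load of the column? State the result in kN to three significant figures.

Buckling occurs about the weak axis: I_min = h·b³/12 with b = 91.0 mm (the shorter side).
I_min = 161×91.0³/12 = 1.011×10^7 mm⁴
I = 1.011×10^7 mm⁴ = 1.011×10^-5 m⁴
Effective length L_e = K·L = 2 × 7.11 = 14.22 m
P_cr = π²EI / L_e² = π² × 115×10⁹ × 1.011×10^-5 / 14.22² = 5.675×10^4 N

P_cr ≈ 56.8 kN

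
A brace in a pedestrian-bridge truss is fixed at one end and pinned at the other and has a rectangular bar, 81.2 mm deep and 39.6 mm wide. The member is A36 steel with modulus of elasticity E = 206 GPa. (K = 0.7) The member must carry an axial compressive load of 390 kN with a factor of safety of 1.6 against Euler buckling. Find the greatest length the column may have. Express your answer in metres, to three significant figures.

L_max ≈ 1.67 m

Buckling occurs about the weak axis: I_min = h·b³/12 with b = 39.6 mm (the shorter side).
I_min = 81.2×39.6³/12 = 4.202×10^5 mm⁴
I = 4.202×10^-7 m⁴
Required critical load P_cr = n·P = 1.6 × 390 = 624.0 kN = 6.240×10^5 N
From P_cr = π²EI/(K·L)²:  L = (1/K)·√(π²EI/P_cr) = (1/0.7)·√(π²×2.06×10^11×4.202×10^-7/6.240×10^5)
L = 1.67 m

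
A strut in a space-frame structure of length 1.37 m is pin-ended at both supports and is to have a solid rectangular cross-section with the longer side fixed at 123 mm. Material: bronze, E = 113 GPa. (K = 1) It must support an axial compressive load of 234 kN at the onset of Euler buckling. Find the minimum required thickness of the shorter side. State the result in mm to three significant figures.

L_e = K·L = 1 × 1.37 = 1.370 m
Required I = P_cr·L_e²/(π²E) = 2.340×10^5 × 1.370² / (π² × 1.13×10^11) = 3.938×10^-7 m⁴
I_req = 3.938×10^5 mm⁴
Rectangle, weak axis: I_min = h·b³/12 with h = 123 mm fixed  ⇒  b = (12I/h)^(1/3) = 33.7 mm

b ≈ 33.7 mm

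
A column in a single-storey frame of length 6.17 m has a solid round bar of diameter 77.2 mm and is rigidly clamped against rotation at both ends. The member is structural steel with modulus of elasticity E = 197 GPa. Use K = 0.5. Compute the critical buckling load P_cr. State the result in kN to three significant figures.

I = πd⁴/64 = π×77.2⁴/64 = 1.744×10^6 mm⁴
I = 1.744×10^6 mm⁴ = 1.744×10^-6 m⁴
Effective length L_e = K·L = 0.5 × 6.17 = 3.085 m
P_cr = π²EI / L_e² = π² × 197×10⁹ × 1.744×10^-6 / 3.085² = 3.562×10^5 N

P_cr ≈ 356 kN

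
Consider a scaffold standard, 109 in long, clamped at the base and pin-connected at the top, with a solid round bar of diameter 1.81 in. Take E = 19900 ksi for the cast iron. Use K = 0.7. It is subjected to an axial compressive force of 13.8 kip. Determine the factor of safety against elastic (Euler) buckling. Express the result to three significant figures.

I = πd⁴/64 = π×1.81⁴/64 = 0.5268 in⁴
Effective length L_e = K·L = 0.7 × 109 = 76.30 in
P_cr = π²EI / L_e² = π² × 19900×10³ × 0.5268 / 76.30² = 1.777×10^4 lb
Factor of safety n = P_cr / P = 17.774 / 13.8 = 1.29

n ≈ 1.29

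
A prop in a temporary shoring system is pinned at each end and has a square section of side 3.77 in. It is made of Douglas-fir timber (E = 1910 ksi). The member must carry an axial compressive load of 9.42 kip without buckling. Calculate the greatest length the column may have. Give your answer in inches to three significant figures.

I = a⁴/12 = 3.77⁴/12 = 16.83 in⁴
At the buckling limit P_cr = P = 9.420×10^3 lb
From P_cr = π²EI/(K·L)²:  L = (1/K)·√(π²EI/P_cr) = (1/1)·√(π²×1.91×10^6×16.83/9.420×10^3)
L = 184 in

L_max ≈ 184 in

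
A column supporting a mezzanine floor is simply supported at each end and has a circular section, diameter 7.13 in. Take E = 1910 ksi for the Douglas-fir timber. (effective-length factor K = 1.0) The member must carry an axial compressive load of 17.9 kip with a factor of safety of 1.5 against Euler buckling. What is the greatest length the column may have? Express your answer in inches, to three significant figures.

L_max ≈ 298 in

I = πd⁴/64 = π×7.13⁴/64 = 126.9 in⁴
Required critical load P_cr = n·P = 1.5 × 17.9 = 26.85 kip = 2.685×10^4 lb
From P_cr = π²EI/(K·L)²:  L = (1/K)·√(π²EI/P_cr) = (1/1)·√(π²×1.91×10^6×126.9/2.685×10^4)
L = 298 in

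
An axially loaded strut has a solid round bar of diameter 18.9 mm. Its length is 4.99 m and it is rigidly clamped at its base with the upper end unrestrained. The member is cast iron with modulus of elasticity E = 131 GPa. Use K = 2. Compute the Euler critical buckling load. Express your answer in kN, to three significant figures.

P_cr ≈ 0.0813 kN

I = πd⁴/64 = π×18.9⁴/64 = 6.264×10^3 mm⁴
I = 6.264×10^3 mm⁴ = 6.264×10^-9 m⁴
Effective length L_e = K·L = 2 × 4.99 = 9.980 m
P_cr = π²EI / L_e² = π² × 131×10⁹ × 6.264×10^-9 / 9.980² = 81.31 N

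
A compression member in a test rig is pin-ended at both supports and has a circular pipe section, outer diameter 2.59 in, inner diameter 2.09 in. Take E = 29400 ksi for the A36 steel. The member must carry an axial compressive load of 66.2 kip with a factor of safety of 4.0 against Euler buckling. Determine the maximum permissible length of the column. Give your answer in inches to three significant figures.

L_max ≈ 37.3 in

d_o = 2.59 in, d_i = 2.09 in
I = π(d_o⁴ − d_i⁴)/64 = π(2.59⁴ − 2.090⁴)/64 = 1.272 in⁴
Required critical load P_cr = n·P = 4.0 × 66.2 = 264.8 kip = 2.648×10^5 lb
From P_cr = π²EI/(K·L)²:  L = (1/K)·√(π²EI/P_cr) = (1/1)·√(π²×2.94×10^7×1.272/2.648×10^5)
L = 37.3 in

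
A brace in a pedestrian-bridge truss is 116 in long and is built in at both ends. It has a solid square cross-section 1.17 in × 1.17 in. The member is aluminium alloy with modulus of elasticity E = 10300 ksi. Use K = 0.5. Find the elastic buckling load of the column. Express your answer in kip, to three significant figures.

P_cr ≈ 4.72 kip

I = a⁴/12 = 1.17⁴/12 = 0.1562 in⁴
Effective length L_e = K·L = 0.5 × 116 = 58.00 in
P_cr = π²EI / L_e² = π² × 10300×10³ × 0.1562 / 58.00² = 4.719×10^3 lb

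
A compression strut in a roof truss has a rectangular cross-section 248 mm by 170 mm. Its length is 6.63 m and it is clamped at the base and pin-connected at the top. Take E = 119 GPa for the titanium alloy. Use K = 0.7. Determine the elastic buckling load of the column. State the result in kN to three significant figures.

P_cr ≈ 5540 kN

Buckling occurs about the weak axis: I_min = h·b³/12 with b = 170 mm (the shorter side).
I_min = 248×170³/12 = 1.015×10^8 mm⁴
I = 1.015×10^8 mm⁴ = 1.015×10^-4 m⁴
Effective length L_e = K·L = 0.7 × 6.63 = 4.641 m
P_cr = π²EI / L_e² = π² × 119×10⁹ × 1.015×10^-4 / 4.641² = 5.537×10^6 N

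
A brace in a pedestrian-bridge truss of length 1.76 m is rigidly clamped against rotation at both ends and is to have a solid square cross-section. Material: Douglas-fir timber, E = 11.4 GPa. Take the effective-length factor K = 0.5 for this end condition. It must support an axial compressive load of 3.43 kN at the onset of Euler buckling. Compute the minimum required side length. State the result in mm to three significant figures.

a ≈ 23.1 mm

L_e = K·L = 0.5 × 1.76 = 0.8800 m
Required I = P_cr·L_e²/(π²E) = 3.430×10^3 × 0.8800² / (π² × 1.14×10^10) = 2.361×10^-8 m⁴
I_req = 2.361×10^4 mm⁴
Solid square: I = a⁴/12  ⇒  a = (12I)^(1/4) = (12×2.361×10^4)^(1/4) = 23.1 mm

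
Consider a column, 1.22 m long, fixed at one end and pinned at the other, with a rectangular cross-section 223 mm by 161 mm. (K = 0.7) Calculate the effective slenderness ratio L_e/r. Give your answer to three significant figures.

λ ≈ 18.4

For a rectangle r_min = b/√12 = 161/√12 = 46.48 mm
L_e = K·L = 0.7 × 1.22 m = 0.8540 m = 854.00 mm
λ = L_e / r_min = 854.00 / 46.48 = 18.4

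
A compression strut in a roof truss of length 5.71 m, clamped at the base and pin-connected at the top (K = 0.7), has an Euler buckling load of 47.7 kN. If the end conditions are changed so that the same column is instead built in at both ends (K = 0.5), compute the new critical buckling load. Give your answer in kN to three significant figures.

P_cr ≈ 93.5 kN

P_cr ∝ 1/K², so P_cr,new = P_cr,old × (K_old/K_new)² = 47.7 × (0.7/0.5)²
= 47.7 × 1.960 = 93.5 kN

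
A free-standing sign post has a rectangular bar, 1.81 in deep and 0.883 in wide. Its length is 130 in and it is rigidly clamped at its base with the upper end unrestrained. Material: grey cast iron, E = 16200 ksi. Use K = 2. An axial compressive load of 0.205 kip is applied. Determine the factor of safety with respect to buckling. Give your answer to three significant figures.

Buckling occurs about the weak axis: I_min = h·b³/12 with b = 0.883 in (the shorter side).
I_min = 1.81×0.883³/12 = 0.1038 in⁴
Effective length L_e = K·L = 2 × 130 = 260.0 in
P_cr = π²EI / L_e² = π² × 16200×10³ × 0.1038 / 260.0² = 245.6 lb
Factor of safety n = P_cr / P = 0.24561 / 0.205 = 1.20

n ≈ 1.20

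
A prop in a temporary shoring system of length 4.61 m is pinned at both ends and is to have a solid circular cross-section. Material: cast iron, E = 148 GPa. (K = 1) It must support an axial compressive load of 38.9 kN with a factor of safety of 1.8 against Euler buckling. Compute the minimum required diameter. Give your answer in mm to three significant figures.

Required P_cr = n·P = 1.8 × 38.9 = 70.02 kN
L_e = K·L = 1 × 4.61 = 4.610 m
Required I = P_cr·L_e²/(π²E) = 7.002×10^4 × 4.610² / (π² × 1.48×10^11) = 1.019×10^-6 m⁴
I_req = 1.019×10^6 mm⁴
Solid circle: I = πd⁴/64  ⇒  d = (64I/π)^(1/4) = (64×1.019×10^6/π)^(1/4) = 67.5 mm

d ≈ 67.5 mm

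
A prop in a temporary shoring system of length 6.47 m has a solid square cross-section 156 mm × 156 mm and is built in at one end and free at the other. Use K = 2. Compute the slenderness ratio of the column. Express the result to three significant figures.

λ ≈ 287

I = a⁴/12 = 156⁴/12 = 4.935×10^7 mm⁴
A = 2.434×10^4 mm²;  r_min = √(I/A) = √(4.935×10^7/2.434×10^4) = 45.03 mm
L_e = K·L = 2 × 6.47 m = 12.94 m = 12940 mm
λ = L_e / r_min = 12940 / 45.03 = 287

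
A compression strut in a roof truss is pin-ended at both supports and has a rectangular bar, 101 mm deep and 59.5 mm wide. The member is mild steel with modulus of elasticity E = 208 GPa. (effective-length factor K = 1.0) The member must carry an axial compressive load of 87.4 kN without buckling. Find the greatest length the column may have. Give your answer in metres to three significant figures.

L_max ≈ 6.45 m

Buckling occurs about the weak axis: I_min = h·b³/12 with b = 59.5 mm (the shorter side).
I_min = 101×59.5³/12 = 1.773×10^6 mm⁴
I = 1.773×10^-6 m⁴
At the buckling limit P_cr = P = 8.740×10^4 N
From P_cr = π²EI/(K·L)²:  L = (1/K)·√(π²EI/P_cr) = (1/1)·√(π²×2.08×10^11×1.773×10^-6/8.740×10^4)
L = 6.45 m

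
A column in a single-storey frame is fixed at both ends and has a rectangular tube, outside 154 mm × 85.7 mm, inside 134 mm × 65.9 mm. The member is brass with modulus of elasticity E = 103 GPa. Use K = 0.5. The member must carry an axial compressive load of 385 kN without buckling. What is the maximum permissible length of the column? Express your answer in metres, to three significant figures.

L_max ≈ 7.18 m

Weak-axis I_min = (h_o·b_o³ − h_i·b_i³)/12 with b_o = 85.7, b_i = 65.90 mm (shorter outer/inner sides).
I_min = (154×85.7³ − 134.0×65.90³)/12 = 4.882×10^6 mm⁴
I = 4.882×10^-6 m⁴
At the buckling limit P_cr = P = 3.850×10^5 N
From P_cr = π²EI/(K·L)²:  L = (1/K)·√(π²EI/P_cr) = (1/0.5)·√(π²×1.03×10^11×4.882×10^-6/3.850×10^5)
L = 7.18 m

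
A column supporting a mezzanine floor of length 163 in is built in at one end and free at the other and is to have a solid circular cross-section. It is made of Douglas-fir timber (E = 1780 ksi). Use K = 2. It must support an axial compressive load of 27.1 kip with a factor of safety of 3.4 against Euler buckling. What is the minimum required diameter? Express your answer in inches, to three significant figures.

Required P_cr = n·P = 3.4 × 27.1 = 92.14 kip
L_e = K·L = 2 × 163 = 326.0 in
Required I = P_cr·L_e²/(π²E) = 9.214×10^4 × 326.0² / (π² × 1.78×10^6) = 557.4 in⁴
Solid circle: I = πd⁴/64  ⇒  d = (64I/π)^(1/4) = (64×557.4/π)^(1/4) = 10.3 in

d ≈ 10.3 in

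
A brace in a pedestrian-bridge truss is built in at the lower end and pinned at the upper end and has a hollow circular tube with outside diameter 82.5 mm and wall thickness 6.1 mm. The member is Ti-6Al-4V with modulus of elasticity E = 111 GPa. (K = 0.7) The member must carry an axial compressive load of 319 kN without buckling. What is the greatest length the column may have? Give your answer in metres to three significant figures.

L_max ≈ 2.74 m

Inner diameter d_i = 82.5 − 2×6.1 = 70.30 mm
I = π(d_o⁴ − d_i⁴)/64 = π(82.5⁴ − 70.30⁴)/64 = 1.075×10^6 mm⁴
I = 1.075×10^-6 m⁴
At the buckling limit P_cr = P = 3.190×10^5 N
From P_cr = π²EI/(K·L)²:  L = (1/K)·√(π²EI/P_cr) = (1/0.7)·√(π²×1.11×10^11×1.075×10^-6/3.190×10^5)
L = 2.74 m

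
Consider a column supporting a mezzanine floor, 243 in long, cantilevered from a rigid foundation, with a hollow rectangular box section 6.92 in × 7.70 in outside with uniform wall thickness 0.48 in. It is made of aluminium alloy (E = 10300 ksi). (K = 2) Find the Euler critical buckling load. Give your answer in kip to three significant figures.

P_cr ≈ 40.3 kip

Inner dimensions: h_i = 7.70 − 2×0.48 = 6.740 in, b_i = 6.92 − 2×0.48 = 5.960 in
Weak-axis I_min = (h_o·b_o³ − h_i·b_i³)/12 with b_o = 6.92, b_i = 5.960 in (shorter outer/inner sides).
I_min = (7.70×6.92³ − 6.740×5.960³)/12 = 93.72 in⁴
Effective length L_e = K·L = 2 × 243 = 486.0 in
P_cr = π²EI / L_e² = π² × 10300×10³ × 93.72 / 486.0² = 4.034×10^4 lb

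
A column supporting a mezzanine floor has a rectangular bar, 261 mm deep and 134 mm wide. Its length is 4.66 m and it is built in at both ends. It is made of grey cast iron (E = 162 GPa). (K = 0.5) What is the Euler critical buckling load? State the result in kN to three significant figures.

P_cr ≈ 15400 kN

Buckling occurs about the weak axis: I_min = h·b³/12 with b = 134 mm (the shorter side).
I_min = 261×134³/12 = 5.233×10^7 mm⁴
I = 5.233×10^7 mm⁴ = 5.233×10^-5 m⁴
Effective length L_e = K·L = 0.5 × 4.66 = 2.330 m
P_cr = π²EI / L_e² = π² × 162×10⁹ × 5.233×10^-5 / 2.330² = 1.541×10^7 N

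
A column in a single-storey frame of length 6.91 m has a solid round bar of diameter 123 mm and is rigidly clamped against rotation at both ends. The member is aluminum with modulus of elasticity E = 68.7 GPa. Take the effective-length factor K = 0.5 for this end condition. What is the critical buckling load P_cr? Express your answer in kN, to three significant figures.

I = πd⁴/64 = π×123⁴/64 = 1.124×10^7 mm⁴
I = 1.124×10^7 mm⁴ = 1.124×10^-5 m⁴
Effective length L_e = K·L = 0.5 × 6.91 = 3.455 m
P_cr = π²EI / L_e² = π² × 68.7×10⁹ × 1.124×10^-5 / 3.455² = 6.382×10^5 N

P_cr ≈ 638 kN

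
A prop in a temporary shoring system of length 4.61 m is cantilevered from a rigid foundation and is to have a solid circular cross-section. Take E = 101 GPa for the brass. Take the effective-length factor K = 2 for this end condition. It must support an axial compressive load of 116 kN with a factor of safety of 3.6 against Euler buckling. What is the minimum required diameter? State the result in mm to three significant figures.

Required P_cr = n·P = 3.6 × 116 = 417.6 kN
L_e = K·L = 2 × 4.61 = 9.220 m
Required I = P_cr·L_e²/(π²E) = 4.176×10^5 × 9.220² / (π² × 1.01×10^11) = 3.561×10^-5 m⁴
I_req = 3.561×10^7 mm⁴
Solid circle: I = πd⁴/64  ⇒  d = (64I/π)^(1/4) = (64×3.561×10^7/π)^(1/4) = 164 mm

d ≈ 164 mm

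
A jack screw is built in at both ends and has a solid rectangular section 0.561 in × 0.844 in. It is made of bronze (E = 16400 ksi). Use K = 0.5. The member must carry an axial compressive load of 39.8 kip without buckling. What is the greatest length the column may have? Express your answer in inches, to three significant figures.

Buckling occurs about the weak axis: I_min = h·b³/12 with b = 0.561 in (the shorter side).
I_min = 0.844×0.561³/12 = 1.242×10^-2 in⁴
At the buckling limit P_cr = P = 3.980×10^4 lb
From P_cr = π²EI/(K·L)²:  L = (1/K)·√(π²EI/P_cr) = (1/0.5)·√(π²×1.64×10^7×1.242×10^-2/3.980×10^4)
L = 14.2 in

L_max ≈ 14.2 in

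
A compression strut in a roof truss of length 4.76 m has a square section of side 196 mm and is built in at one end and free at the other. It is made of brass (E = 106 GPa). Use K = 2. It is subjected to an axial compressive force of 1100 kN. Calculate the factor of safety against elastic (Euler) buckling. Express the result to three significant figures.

I = a⁴/12 = 196⁴/12 = 1.230×10^8 mm⁴
I = 1.230×10^8 mm⁴ = 1.230×10^-4 m⁴
Effective length L_e = K·L = 2 × 4.76 = 9.520 m
P_cr = π²EI / L_e² = π² × 106×10⁹ × 1.230×10^-4 / 9.520² = 1.420×10^6 N
Factor of safety n = P_cr / P = 1419.6 / 1100 = 1.29

n ≈ 1.29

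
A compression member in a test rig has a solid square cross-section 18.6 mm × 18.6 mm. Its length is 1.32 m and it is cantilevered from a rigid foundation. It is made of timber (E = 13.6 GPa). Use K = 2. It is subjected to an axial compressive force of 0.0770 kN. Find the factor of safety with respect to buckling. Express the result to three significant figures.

I = a⁴/12 = 18.6⁴/12 = 9.974×10^3 mm⁴
I = 9.974×10^3 mm⁴ = 9.974×10^-9 m⁴
Effective length L_e = K·L = 2 × 1.32 = 2.640 m
P_cr = π²EI / L_e² = π² × 13.6×10⁹ × 9.974×10^-9 / 2.640² = 192.1 N
Factor of safety n = P_cr / P = 0.19209 / 0.0770 = 2.49

n ≈ 2.49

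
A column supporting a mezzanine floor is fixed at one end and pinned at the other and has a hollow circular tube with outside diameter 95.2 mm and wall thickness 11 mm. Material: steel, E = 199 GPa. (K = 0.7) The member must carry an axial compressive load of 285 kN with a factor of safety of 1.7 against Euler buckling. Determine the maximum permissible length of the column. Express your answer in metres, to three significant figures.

L_max ≈ 4.66 m

Inner diameter d_i = 95.2 − 2×11 = 73.20 mm
I = π(d_o⁴ − d_i⁴)/64 = π(95.2⁴ − 73.20⁴)/64 = 2.623×10^6 mm⁴
I = 2.623×10^-6 m⁴
Required critical load P_cr = n·P = 1.7 × 285 = 484.5 kN = 4.845×10^5 N
From P_cr = π²EI/(K·L)²:  L = (1/K)·√(π²EI/P_cr) = (1/0.7)·√(π²×1.99×10^11×2.623×10^-6/4.845×10^5)
L = 4.66 m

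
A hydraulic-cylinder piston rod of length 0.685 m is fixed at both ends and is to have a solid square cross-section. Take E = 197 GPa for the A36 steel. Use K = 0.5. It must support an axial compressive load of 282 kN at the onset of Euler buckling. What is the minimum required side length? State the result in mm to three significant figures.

a ≈ 21.3 mm

L_e = K·L = 0.5 × 0.685 = 0.3425 m
Required I = P_cr·L_e²/(π²E) = 2.820×10^5 × 0.3425² / (π² × 1.97×10^11) = 1.701×10^-8 m⁴
I_req = 1.701×10^4 mm⁴
Solid square: I = a⁴/12  ⇒  a = (12I)^(1/4) = (12×1.701×10^4)^(1/4) = 21.3 mm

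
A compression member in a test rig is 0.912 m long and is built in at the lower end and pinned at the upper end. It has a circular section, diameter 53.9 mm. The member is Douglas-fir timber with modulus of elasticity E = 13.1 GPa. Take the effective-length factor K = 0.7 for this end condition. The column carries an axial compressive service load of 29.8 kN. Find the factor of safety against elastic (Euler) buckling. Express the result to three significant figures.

n ≈ 4.41

I = πd⁴/64 = π×53.9⁴/64 = 4.143×10^5 mm⁴
I = 4.143×10^5 mm⁴ = 4.143×10^-7 m⁴
Effective length L_e = K·L = 0.7 × 0.912 = 0.6384 m
P_cr = π²EI / L_e² = π² × 13.1×10⁹ × 4.143×10^-7 / 0.6384² = 1.314×10^5 N
Factor of safety n = P_cr / P = 131.43 / 29.8 = 4.41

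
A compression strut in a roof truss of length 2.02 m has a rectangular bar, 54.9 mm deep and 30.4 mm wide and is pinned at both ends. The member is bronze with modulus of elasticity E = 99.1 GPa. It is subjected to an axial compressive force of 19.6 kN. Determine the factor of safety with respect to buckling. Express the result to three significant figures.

Buckling occurs about the weak axis: I_min = h·b³/12 with b = 30.4 mm (the shorter side).
I_min = 54.9×30.4³/12 = 1.285×10^5 mm⁴
I = 1.285×10^5 mm⁴ = 1.285×10^-7 m⁴
Effective length L_e = K·L = 1 × 2.02 = 2.020 m
P_cr = π²EI / L_e² = π² × 99.1×10⁹ × 1.285×10^-7 / 2.020² = 3.081×10^4 N
Factor of safety n = P_cr / P = 30.809 / 19.6 = 1.57

n ≈ 1.57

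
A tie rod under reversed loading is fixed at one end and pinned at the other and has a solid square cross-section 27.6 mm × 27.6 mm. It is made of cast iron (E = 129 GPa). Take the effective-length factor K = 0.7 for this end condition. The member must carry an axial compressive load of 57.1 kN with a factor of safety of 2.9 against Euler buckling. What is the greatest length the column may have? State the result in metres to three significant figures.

I = a⁴/12 = 27.6⁴/12 = 4.836×10^4 mm⁴
I = 4.836×10^-8 m⁴
Required critical load P_cr = n·P = 2.9 × 57.1 = 165.6 kN = 1.656×10^5 N
From P_cr = π²EI/(K·L)²:  L = (1/K)·√(π²EI/P_cr) = (1/0.7)·√(π²×1.29×10^11×4.836×10^-8/1.656×10^5)
L = 0.871 m

L_max ≈ 0.871 m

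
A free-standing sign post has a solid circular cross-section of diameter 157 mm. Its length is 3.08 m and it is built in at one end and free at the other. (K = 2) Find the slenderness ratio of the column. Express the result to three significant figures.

For a solid circle r = d/4 = 157/4 = 39.25 mm
L_e = K·L = 2 × 3.08 m = 6.160 m = 6160.0 mm
λ = L_e / r_min = 6160.0 / 39.25 = 157

λ ≈ 157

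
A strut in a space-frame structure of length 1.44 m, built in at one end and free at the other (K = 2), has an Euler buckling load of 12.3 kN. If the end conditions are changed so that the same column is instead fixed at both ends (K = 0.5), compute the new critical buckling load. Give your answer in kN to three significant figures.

P_cr ∝ 1/K², so P_cr,new = P_cr,old × (K_old/K_new)² = 12.3 × (2/0.5)²
= 12.3 × 16.00 = 197 kN

P_cr ≈ 197 kN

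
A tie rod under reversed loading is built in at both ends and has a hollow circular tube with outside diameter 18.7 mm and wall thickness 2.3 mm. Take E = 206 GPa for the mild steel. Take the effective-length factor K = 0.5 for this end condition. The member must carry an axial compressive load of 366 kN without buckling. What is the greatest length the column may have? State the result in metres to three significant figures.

Inner diameter d_i = 18.7 − 2×2.3 = 14.10 mm
I = π(d_o⁴ − d_i⁴)/64 = π(18.7⁴ − 14.10⁴)/64 = 4.062×10^3 mm⁴
I = 4.062×10^-9 m⁴
At the buckling limit P_cr = P = 3.660×10^5 N
From P_cr = π²EI/(K·L)²:  L = (1/K)·√(π²EI/P_cr) = (1/0.5)·√(π²×2.06×10^11×4.062×10^-9/3.660×10^5)
L = 0.300 m

L_max ≈ 0.300 m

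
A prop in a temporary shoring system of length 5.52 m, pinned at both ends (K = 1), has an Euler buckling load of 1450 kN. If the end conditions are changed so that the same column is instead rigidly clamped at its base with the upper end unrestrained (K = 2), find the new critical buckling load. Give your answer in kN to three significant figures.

P_cr ≈ 362 kN

P_cr ∝ 1/K², so P_cr,new = P_cr,old × (K_old/K_new)² = 1450 × (1/2)²
= 1450 × 0.2500 = 362 kN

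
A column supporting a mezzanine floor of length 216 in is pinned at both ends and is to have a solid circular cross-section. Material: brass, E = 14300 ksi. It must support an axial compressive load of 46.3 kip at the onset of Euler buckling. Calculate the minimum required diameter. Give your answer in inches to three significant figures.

L_e = K·L = 1 × 216 = 216.0 in
Required I = P_cr·L_e²/(π²E) = 4.630×10^4 × 216.0² / (π² × 1.43×10^7) = 15.31 in⁴
Solid circle: I = πd⁴/64  ⇒  d = (64I/π)^(1/4) = (64×15.31/π)^(1/4) = 4.20 in

d ≈ 4.20 in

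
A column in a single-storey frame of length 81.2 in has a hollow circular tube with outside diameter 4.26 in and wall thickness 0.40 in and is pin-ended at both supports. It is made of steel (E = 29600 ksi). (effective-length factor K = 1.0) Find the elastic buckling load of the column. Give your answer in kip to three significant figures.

Inner diameter d_i = 4.26 − 2×0.40 = 3.460 in
I = π(d_o⁴ − d_i⁴)/64 = π(4.26⁴ − 3.460⁴)/64 = 9.131 in⁴
Effective length L_e = K·L = 1 × 81.2 = 81.20 in
P_cr = π²EI / L_e² = π² × 29600×10³ × 9.131 / 81.20² = 4.046×10^5 lb

P_cr ≈ 405 kip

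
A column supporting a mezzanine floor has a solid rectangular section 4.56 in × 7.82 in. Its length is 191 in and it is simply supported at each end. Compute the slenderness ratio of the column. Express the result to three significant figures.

λ ≈ 145

For a rectangle r_min = b/√12 = 4.56/√12 = 1.316 in
L_e = K·L = 1 × 191 = 191.0 in
λ = L_e / r_min = 191.00 / 1.316 = 145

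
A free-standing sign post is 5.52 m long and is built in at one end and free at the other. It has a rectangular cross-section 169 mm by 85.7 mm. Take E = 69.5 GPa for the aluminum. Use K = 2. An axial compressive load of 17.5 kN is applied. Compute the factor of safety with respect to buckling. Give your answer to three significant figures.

n ≈ 2.85

Buckling occurs about the weak axis: I_min = h·b³/12 with b = 85.7 mm (the shorter side).
I_min = 169×85.7³/12 = 8.864×10^6 mm⁴
I = 8.864×10^6 mm⁴ = 8.864×10^-6 m⁴
Effective length L_e = K·L = 2 × 5.52 = 11.04 m
P_cr = π²EI / L_e² = π² × 69.5×10⁹ × 8.864×10^-6 / 11.04² = 4.989×10^4 N
Factor of safety n = P_cr / P = 49.888 / 17.5 = 2.85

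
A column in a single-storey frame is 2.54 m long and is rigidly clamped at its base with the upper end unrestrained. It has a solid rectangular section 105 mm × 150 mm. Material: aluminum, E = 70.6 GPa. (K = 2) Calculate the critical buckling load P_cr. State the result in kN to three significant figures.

P_cr ≈ 391 kN

Buckling occurs about the weak axis: I_min = h·b³/12 with b = 105 mm (the shorter side).
I_min = 150×105³/12 = 1.447×10^7 mm⁴
I = 1.447×10^7 mm⁴ = 1.447×10^-5 m⁴
Effective length L_e = K·L = 2 × 2.54 = 5.080 m
P_cr = π²EI / L_e² = π² × 70.6×10⁹ × 1.447×10^-5 / 5.080² = 3.907×10^5 N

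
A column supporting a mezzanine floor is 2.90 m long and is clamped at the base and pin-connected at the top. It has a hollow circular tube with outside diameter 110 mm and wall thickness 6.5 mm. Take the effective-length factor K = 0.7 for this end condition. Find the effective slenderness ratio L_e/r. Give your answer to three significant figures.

Inner diameter d_i = 110 − 2×6.5 = 97.00 mm
I = π(d_o⁴ − d_i⁴)/64 = π(110⁴ − 97.00⁴)/64 = 2.841×10^6 mm⁴
A = 2.114×10^3 mm²;  r_min = √(I/A) = √(2.841×10^6/2.114×10^3) = 36.66 mm
L_e = K·L = 0.7 × 2.90 m = 2.030 m = 2030.0 mm
λ = L_e / r_min = 2030.0 / 36.66 = 55.4

λ ≈ 55.4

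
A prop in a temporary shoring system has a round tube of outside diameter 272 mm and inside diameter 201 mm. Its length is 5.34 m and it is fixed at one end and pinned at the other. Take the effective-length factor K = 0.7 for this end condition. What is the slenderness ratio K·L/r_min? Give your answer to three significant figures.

d_o = 272 mm, d_i = 201 mm
I = π(d_o⁴ − d_i⁴)/64 = π(272⁴ − 201.0⁴)/64 = 1.886×10^8 mm⁴
A = 2.638×10^4 mm²;  r_min = √(I/A) = √(1.886×10^8/2.638×10^4) = 84.55 mm
L_e = K·L = 0.7 × 5.34 m = 3.738 m = 3738.0 mm
λ = L_e / r_min = 3738.0 / 84.55 = 44.2

λ ≈ 44.2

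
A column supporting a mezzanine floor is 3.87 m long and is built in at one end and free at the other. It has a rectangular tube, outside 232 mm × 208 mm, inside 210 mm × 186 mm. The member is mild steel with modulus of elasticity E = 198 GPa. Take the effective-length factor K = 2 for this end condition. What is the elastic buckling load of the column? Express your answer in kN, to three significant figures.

P_cr ≈ 2000 kN

Weak-axis I_min = (h_o·b_o³ − h_i·b_i³)/12 with b_o = 208, b_i = 186.0 mm (shorter outer/inner sides).
I_min = (232×208³ − 210.0×186.0³)/12 = 6.137×10^7 mm⁴
I = 6.137×10^7 mm⁴ = 6.137×10^-5 m⁴
Effective length L_e = K·L = 2 × 3.87 = 7.740 m
P_cr = π²EI / L_e² = π² × 198×10⁹ × 6.137×10^-5 / 7.740² = 2.002×10^6 N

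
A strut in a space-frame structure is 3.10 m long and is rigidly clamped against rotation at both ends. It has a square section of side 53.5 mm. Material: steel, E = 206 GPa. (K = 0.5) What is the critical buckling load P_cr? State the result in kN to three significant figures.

P_cr ≈ 578 kN

I = a⁴/12 = 53.5⁴/12 = 6.827×10^5 mm⁴
I = 6.827×10^5 mm⁴ = 6.827×10^-7 m⁴
Effective length L_e = K·L = 0.5 × 3.10 = 1.550 m
P_cr = π²EI / L_e² = π² × 206×10⁹ × 6.827×10^-7 / 1.550² = 5.777×10^5 N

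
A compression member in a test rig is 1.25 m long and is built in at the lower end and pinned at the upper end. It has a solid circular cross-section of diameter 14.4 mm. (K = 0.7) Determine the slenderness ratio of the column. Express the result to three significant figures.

For a solid circle r = d/4 = 14.4/4 = 3.600 mm
L_e = K·L = 0.7 × 1.25 m = 0.8750 m = 875.00 mm
λ = L_e / r_min = 875.00 / 3.600 = 243

λ ≈ 243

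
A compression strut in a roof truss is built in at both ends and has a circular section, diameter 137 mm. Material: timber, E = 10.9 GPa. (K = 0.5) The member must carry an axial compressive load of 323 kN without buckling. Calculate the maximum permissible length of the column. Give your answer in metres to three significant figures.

L_max ≈ 4.80 m

I = πd⁴/64 = π×137⁴/64 = 1.729×10^7 mm⁴
I = 1.729×10^-5 m⁴
At the buckling limit P_cr = P = 3.230×10^5 N
From P_cr = π²EI/(K·L)²:  L = (1/K)·√(π²EI/P_cr) = (1/0.5)·√(π²×1.09×10^10×1.729×10^-5/3.230×10^5)
L = 4.80 m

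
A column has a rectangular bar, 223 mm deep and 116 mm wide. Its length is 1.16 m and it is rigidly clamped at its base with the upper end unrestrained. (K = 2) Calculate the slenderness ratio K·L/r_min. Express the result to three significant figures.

Buckling occurs about the weak axis: I_min = h·b³/12 with b = 116 mm (the shorter side).
I_min = 223×116³/12 = 2.901×10^7 mm⁴
A = 2.587×10^4 mm²;  r_min = √(I/A) = √(2.901×10^7/2.587×10^4) = 33.49 mm
L_e = K·L = 2 × 1.16 m = 2.320 m = 2320.0 mm
λ = L_e / r_min = 2320.0 / 33.49 = 69.3

λ ≈ 69.3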